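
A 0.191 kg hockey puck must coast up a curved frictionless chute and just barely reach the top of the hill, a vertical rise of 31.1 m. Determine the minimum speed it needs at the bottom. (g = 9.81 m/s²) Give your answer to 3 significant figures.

At the top it is momentarily at rest, so all KE converts to PE: ½mv² = mgh
v = √(2gh) = √(2 × 9.81 × 31.1) = 24.70 m/s

v = 24.7 m/s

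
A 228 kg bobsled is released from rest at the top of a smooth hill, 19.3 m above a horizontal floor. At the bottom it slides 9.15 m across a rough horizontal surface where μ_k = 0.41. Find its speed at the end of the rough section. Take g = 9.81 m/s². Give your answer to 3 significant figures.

Energy bookkeeping (friction removes W_f = μ_k N d):
mgh = ½mv² + μ_k m g d
W_f = μ_k mg d = (0.41)(228)(9.81)(9.15) = 8391 J
½mv² = mgh − W_f = 43168 − 8391 = 34777 J
v = √(2 × 34777/228) = 17.47 m/s

v = 17.5 m/s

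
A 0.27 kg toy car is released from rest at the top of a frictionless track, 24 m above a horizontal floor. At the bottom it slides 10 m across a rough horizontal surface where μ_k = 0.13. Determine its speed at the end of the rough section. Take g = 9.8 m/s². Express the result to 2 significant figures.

Energy bookkeeping (friction removes W_f = μ_k N d):
mgh = ½mv² + μ_k m g d
W_f = μ_k mg d = (0.13)(0.27)(9.8)(10) = 3.440 J
½mv² = mgh − W_f = 63.504 − 3.440 = 60.064 J
v = √(2 × 60.064/0.27) = 21.09 m/s

v = 21 m/s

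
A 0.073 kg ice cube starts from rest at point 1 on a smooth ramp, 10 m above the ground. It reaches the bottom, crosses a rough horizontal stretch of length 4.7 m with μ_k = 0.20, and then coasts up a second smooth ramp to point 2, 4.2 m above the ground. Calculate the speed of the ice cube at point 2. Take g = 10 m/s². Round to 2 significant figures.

Energy at 1: mgh₁ = (0.073)(10)(10) = 7.3000 J
Friction loss: W_f = μ_k mg d = 0.6862 J
At 2: ½mv² + mgh₂ = mgh₁ − W_f
½mv² = 7.3000 − 0.6862 − 3.0660 = 3.5478 J
v = √(2 × 3.5478/0.073) = 9.859 m/s

v = 9.9 m/s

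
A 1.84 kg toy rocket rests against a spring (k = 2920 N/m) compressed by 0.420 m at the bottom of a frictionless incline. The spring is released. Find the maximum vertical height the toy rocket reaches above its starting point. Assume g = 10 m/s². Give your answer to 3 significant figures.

h = 14.0 m

All spring PE becomes gravitational PE at the highest point: ½kx² = mgh
h = kx²/(2mg) = (2920)(0.420)²/(2 × 1.84 × 10) = 14.00 m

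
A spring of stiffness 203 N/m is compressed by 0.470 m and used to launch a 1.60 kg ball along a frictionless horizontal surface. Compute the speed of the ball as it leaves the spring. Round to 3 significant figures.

v = 5.29 m/s

The ball leaves the spring when the spring is at natural length, so ½kx² = ½mv²
v = x√(k/m) = 0.470 × √(203/1.60) = 5.294 m/s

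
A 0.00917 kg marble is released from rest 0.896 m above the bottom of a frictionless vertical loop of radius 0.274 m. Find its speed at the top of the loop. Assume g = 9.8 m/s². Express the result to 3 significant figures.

Energy conservation: mgh = ½mv_top² + mg(2r)
v_top² = 2g(h − 2r) = 2(9.8)(0.896 − 0.5480) = 6.821
v_top = 2.612 m/s

v = 2.61 m/s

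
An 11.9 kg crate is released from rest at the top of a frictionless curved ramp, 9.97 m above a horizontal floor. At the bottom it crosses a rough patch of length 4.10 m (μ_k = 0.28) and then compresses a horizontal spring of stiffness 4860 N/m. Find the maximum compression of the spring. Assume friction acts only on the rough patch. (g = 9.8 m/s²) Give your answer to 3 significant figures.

x = 0.651 m

Initial energy: E₁ = mgh = (11.9)(9.8)(9.97) = 1162.7 J
Friction removes W_f = μ_k mg d = (0.28)(11.9)(9.8)(4.10) = 133.9 J
Energy reaching the spring: E = 1162.7 − 133.9 = 1028.8 J
At max compression ½kx² = E ⇒ x = √(2E/k) = √(2 × 1028.8/4860) = 0.6507 m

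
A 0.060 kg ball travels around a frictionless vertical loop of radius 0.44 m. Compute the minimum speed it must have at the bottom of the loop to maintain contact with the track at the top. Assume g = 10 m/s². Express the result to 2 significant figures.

At the top: mg = mv_top²/r ⇒ v_top² = gr = 4.400 m²/s²
Energy from bottom to top (height 2r): ½mv_bot² = ½mv_top² + mg(2r)
v_bot² = gr + 4gr = 5gr = 22.00
v_bot = √(5gr) = 4.690 m/s

v = 4.7 m/s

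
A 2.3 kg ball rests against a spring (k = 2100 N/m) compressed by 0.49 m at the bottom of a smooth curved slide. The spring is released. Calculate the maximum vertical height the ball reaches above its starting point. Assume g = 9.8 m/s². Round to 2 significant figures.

h = 11 m

At maximum height the ball is at rest, so ½kx² = mgh
h = kx²/(2mg) = (2100)(0.49)²/(2 × 2.3 × 9.8) = 11.18 m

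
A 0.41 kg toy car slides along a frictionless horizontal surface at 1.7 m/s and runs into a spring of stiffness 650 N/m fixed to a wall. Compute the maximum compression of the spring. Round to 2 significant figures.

x = 0.043 m

All KE is stored as spring PE at maximum compression: ½mv² = ½kx²
x = v√(m/k) = 1.7 × √(0.41/650) = 0.04270 m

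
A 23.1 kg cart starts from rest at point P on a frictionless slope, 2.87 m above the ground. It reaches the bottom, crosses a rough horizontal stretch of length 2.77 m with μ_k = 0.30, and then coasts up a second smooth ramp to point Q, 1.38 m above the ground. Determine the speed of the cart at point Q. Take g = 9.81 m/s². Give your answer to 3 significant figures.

Energy at P: mgh₁ = (23.1)(9.81)(2.87) = 650.37 J
Friction loss: W_f = μ_k mg d = 188.3 J
At Q: ½mv² + mgh₂ = mgh₁ − W_f
½mv² = 650.37 − 188.3 − 312.72 = 149.34 J
v = √(2 × 149.34/23.1) = 3.596 m/s

v = 3.60 m/s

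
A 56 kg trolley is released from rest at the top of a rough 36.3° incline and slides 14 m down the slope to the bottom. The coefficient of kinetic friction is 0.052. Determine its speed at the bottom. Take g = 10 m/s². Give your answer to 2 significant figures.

v = 12 m/s

Work–energy: mg(L sinθ) − μ_k(mg cosθ)L = ½mv²
mgh = mgL sinθ = (56)(10)(14)sin36.3° = 4641.4 J
W_f = μ_k mg cosθ · L = (0.052)(56)(10)cos36.3°·14 = 328.6 J
½mv² = 4641.4 − 328.6 = 4312.8 J
v = √(2 × 4312.8/56) = 12.41 m/s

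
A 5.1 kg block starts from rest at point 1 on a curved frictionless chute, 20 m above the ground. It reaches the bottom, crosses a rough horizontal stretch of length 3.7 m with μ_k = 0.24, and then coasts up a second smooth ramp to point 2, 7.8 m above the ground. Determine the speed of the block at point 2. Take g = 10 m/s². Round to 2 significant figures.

v = 15 m/s

Energy at 1: mgh₁ = (5.1)(10)(20) = 1020.0 J
Friction loss: W_f = μ_k mg d = 45.29 J
At 2: ½mv² + mgh₂ = mgh₁ − W_f
½mv² = 1020.0 − 45.29 − 397.80 = 576.91 J
v = √(2 × 576.91/5.1) = 15.04 m/s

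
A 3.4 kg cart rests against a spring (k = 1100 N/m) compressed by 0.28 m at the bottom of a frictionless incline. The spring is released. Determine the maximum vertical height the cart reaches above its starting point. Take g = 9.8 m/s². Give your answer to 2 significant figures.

Energy conservation from release to the highest point: ½kx² = mgh
h = kx²/(2mg) = (1100)(0.28)²/(2 × 3.4 × 9.8) = 1.294 m

h = 1.3 m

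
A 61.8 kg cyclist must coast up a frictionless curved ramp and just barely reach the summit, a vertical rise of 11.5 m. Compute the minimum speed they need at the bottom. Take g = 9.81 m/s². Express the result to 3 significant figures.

v = 15.0 m/s

At the top they are momentarily at rest, so all KE converts to PE: ½mv² = mgh
v = √(2gh) = √(2 × 9.81 × 11.5) = 15.02 m/s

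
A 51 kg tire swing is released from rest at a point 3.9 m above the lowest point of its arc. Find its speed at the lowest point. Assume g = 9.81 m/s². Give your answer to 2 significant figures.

Equating total energy at the two states: mgh = ½mv²
The mass cancels from both sides.
v = √(2gh) = √(2 × 9.81 × 3.9) = √76.518 = 8.747 m/s

v = 8.7 m/s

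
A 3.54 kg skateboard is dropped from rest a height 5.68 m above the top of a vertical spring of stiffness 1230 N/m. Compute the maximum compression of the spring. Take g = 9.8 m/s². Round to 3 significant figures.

x = 0.595 m

Let x be the compression. The total drop is H + x, and the skateboard is instantaneously at rest at max compression, so energy conservation gives:
mg(H + x) = ½kx²
½(1230)x² − (3.54)(9.8)x − (3.54)(9.8)(5.68) = 0
615.0x² − 34.69x − 197.1 = 0
x = [34.69 + √(1204 + 484744)]/(2 × 615.0) = 0.5950 m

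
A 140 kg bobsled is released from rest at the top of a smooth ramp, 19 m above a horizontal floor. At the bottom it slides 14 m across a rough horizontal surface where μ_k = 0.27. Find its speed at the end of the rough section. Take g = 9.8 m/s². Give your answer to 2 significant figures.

Energy bookkeeping (friction removes W_f = μ_k N d):
mgh = ½mv² + μ_k m g d
W_f = μ_k mg d = (0.27)(140)(9.8)(14) = 5186 J
½mv² = mgh − W_f = 26068 − 5186 = 20882 J
v = √(2 × 20882/140) = 17.27 m/s

v = 17 m/s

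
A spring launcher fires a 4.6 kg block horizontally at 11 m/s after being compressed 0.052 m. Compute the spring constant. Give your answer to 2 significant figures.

k = 210000 N/m

½kx² = ½mv²
k = mv²/x² = (4.6)(11)²/(0.052)² = 205843 N/m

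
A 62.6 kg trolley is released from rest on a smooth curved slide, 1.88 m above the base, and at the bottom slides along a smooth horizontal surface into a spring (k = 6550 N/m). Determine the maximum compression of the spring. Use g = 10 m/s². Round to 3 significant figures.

x = 0.599 m

Gravitational PE at the top equals spring PE at max compression: mgh = ½kx²
x = √(2mgh/k) = √(2 × 62.6 × 10 × 1.88 / 6550) = 0.5995 m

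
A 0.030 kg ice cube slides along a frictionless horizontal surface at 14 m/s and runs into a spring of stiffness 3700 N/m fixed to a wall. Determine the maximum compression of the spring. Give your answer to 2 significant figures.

At max compression the cube is momentarily at rest: ½mv² = ½kx²
x = v√(m/k) = 14 × √(0.030/3700) = 0.03986 m

x = 0.040 m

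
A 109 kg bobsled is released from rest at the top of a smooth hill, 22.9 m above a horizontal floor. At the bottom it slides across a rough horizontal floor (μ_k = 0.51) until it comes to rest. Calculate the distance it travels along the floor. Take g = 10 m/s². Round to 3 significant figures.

d = 44.9 m

Applying the work–energy principle:
At rest all PE has been dissipated by friction: mgh = μ_k m g d
d = h/μ_k = 22.9/0.51 = 44.90 m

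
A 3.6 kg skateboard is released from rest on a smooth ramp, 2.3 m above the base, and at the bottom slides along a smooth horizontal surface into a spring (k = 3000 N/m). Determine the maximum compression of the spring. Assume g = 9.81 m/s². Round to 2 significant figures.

x = 0.23 m

Gravitational PE at the top equals spring PE at max compression: mgh = ½kx²
x = √(2mgh/k) = √(2 × 3.6 × 9.81 × 2.3 / 3000) = 0.2327 m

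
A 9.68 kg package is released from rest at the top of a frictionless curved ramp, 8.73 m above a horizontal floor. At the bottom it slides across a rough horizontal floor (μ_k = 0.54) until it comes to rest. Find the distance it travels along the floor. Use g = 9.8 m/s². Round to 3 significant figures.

Applying the work–energy principle:
At rest all PE has been dissipated by friction: mgh = μ_k m g d
d = h/μ_k = 8.73/0.54 = 16.17 m

d = 16.2 m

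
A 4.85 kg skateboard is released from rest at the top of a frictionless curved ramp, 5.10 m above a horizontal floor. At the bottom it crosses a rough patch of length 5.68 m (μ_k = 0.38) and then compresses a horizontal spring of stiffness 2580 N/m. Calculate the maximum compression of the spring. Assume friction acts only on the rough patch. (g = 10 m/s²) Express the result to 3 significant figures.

x = 0.333 m

Initial energy: E₁ = mgh = (4.85)(10)(5.10) = 247.35 J
Friction removes W_f = μ_k mg d = (0.38)(4.85)(10)(5.68) = 104.7 J
Energy reaching the spring: E = 247.35 − 104.7 = 142.67 J
At max compression ½kx² = E ⇒ x = √(2E/k) = √(2 × 142.67/2580) = 0.3326 m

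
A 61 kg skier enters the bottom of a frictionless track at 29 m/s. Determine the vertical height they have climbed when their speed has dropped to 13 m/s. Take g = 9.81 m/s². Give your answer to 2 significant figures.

Energy balance between the two points: ½mv₁² = ½mv₂² + mgh
h = (v₁² − v₂²)/(2g) = (29² − 13²)/(2 × 9.81) = 34.25 m

h = 34 m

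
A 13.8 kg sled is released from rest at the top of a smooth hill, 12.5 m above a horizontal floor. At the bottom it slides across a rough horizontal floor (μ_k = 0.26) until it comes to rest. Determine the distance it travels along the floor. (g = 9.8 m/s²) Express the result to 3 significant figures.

d = 48.1 m

Energy at the top = energy at the end + work done against friction:
At rest all PE has been dissipated by friction: mgh = μ_k m g d
d = h/μ_k = 12.5/0.26 = 48.08 m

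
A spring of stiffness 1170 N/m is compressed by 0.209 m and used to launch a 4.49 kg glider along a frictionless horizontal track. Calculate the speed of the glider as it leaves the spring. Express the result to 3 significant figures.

Spring PE converts entirely to kinetic energy: ½kx² = ½mv²
v = x√(k/m) = 0.209 × √(1170/4.49) = 3.374 m/s

v = 3.37 m/s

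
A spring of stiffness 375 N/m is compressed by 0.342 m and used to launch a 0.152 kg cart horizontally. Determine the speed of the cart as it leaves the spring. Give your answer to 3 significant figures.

The cart leaves the spring when the spring is at natural length, so ½kx² = ½mv²
v = x√(k/m) = 0.342 × √(375/0.152) = 16.99 m/s

v = 17.0 m/s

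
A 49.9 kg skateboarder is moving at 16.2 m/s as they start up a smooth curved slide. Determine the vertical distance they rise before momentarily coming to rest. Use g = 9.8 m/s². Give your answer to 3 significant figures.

h = 13.4 m

By energy conservation, ½mv² = mgh
h = v²/(2g) = 16.2²/(2 × 9.8) = 13.39 m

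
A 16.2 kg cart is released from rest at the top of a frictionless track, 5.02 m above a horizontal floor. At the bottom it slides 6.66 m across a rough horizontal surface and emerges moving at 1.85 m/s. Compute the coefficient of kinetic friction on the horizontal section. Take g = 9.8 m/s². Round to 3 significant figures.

μ_k = 0.728

Energy bookkeeping (friction removes W_f = μ_k N d):
mgh = ½mv² + μ_k m g d
mgh = 796.98 J; ½mv² = 27.722 J
W_f = 796.98 − 27.722 = 769.3 J
μ_k = W_f/(mg·d) = 769.3/(158.8 × 6.66) = 0.7275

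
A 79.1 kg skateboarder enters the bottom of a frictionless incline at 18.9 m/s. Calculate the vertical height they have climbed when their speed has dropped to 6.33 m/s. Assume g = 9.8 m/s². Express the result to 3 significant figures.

Conservation of energy: ½mv₁² = ½mv₂² + mgh
h = (v₁² − v₂²)/(2g) = (18.9² − 6.33²)/(2 × 9.8) = 16.18 m

h = 16.2 m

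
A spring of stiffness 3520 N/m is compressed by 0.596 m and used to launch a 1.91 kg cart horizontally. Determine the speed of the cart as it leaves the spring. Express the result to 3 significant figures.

Conservation of energy: ½kx² = ½mv²
v = x√(k/m) = 0.596 × √(3520/1.91) = 25.59 m/s

v = 25.6 m/s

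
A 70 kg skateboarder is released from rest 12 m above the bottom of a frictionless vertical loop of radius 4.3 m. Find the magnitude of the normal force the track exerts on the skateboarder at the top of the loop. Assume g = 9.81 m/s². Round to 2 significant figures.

Energy from release to top (height 2r): mgh = ½mv_top² + mg(2r)
v_top² = 2g(h − 2r) = 2(9.81)(12 − 8.600) = 66.708 m²/s²
At the top, both N and weight point toward the centre: N + mg = mv_top²/r
N = m(v_top²/r − g) = 70(66.708/4.3 − 9.81) = 399.2 N

N = 400 N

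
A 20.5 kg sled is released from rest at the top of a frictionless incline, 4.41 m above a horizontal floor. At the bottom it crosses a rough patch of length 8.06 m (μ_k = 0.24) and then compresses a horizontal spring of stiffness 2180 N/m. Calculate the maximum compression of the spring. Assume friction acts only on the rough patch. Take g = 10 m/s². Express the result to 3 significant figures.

Initial energy: E₁ = mgh = (20.5)(10)(4.41) = 904.05 J
Friction removes W_f = μ_k mg d = (0.24)(20.5)(10)(8.06) = 396.6 J
Energy reaching the spring: E = 904.05 − 396.6 = 507.50 J
At max compression ½kx² = E ⇒ x = √(2E/k) = √(2 × 507.50/2180) = 0.6823 m

x = 0.682 m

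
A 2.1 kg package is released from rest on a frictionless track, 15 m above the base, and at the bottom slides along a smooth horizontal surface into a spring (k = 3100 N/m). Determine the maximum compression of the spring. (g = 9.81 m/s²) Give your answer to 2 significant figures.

x = 0.45 m

Energy conservation (no friction) from release to max compression: mgh = ½kx²
x = √(2mgh/k) = √(2 × 2.1 × 9.81 × 15 / 3100) = 0.4465 m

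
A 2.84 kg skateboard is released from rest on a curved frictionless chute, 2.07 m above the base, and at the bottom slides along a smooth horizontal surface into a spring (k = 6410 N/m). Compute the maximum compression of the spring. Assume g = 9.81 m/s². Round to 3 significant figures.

At max compression the skateboard is momentarily at rest: mgh = ½kx²
x = √(2mgh/k) = √(2 × 2.84 × 9.81 × 2.07 / 6410) = 0.1341 m

x = 0.134 m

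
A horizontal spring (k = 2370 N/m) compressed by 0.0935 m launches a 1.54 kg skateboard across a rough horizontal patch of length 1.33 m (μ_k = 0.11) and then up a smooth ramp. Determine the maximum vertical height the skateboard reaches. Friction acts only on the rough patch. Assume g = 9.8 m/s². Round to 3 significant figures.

h = 0.540 m

Spring energy: E₀ = ½kx² = ½(2370)(0.0935)² = 10.360 J
Friction: W_f = μ_k mg d = (0.11)(1.54)(9.8)(1.33) = 2.208 J
Energy at base of ramp: E = 10.360 − 2.208 = 8.1516 J
At max height all remaining energy is PE: mgh = E ⇒ h = E/(mg) = 8.1516/(1.54 × 9.8) = 0.5401 m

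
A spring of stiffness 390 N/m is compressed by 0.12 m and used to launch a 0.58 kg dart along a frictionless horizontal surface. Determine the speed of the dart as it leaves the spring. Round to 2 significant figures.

Spring PE converts entirely to kinetic energy: ½kx² = ½mv²
v = x√(k/m) = 0.12 × √(390/0.58) = 3.112 m/s

v = 3.1 m/s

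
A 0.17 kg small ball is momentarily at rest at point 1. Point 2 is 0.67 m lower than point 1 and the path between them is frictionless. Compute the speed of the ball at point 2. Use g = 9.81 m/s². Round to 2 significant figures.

Equating total energy at the two states: mgh = ½mv²
The mass cancels from both sides.
v = √(2gh) = √(2 × 9.81 × 0.67) = √13.145 = 3.626 m/s

v = 3.6 m/s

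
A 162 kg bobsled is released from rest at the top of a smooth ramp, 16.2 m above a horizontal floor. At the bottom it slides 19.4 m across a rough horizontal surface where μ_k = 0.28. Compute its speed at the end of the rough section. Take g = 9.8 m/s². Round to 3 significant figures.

Applying the work–energy principle:
mgh = ½mv² + μ_k m g d
W_f = μ_k mg d = (0.28)(162)(9.8)(19.4) = 8624 J
½mv² = mgh − W_f = 25719 − 8624 = 17095 J
v = √(2 × 17095/162) = 14.53 m/s

v = 14.5 m/s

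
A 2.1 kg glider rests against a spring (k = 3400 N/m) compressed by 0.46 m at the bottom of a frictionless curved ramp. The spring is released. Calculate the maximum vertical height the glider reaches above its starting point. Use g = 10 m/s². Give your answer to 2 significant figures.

h = 17 m

Energy conservation from release to the highest point: ½kx² = mgh
h = kx²/(2mg) = (3400)(0.46)²/(2 × 2.1 × 10) = 17.13 m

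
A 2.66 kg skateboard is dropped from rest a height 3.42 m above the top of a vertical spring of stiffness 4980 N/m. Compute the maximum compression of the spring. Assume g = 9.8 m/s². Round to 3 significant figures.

Measuring PE from the top of the relaxed spring, at max compression the skateboard has dropped H + x with zero KE, so:
mg(H + x) = ½kx²
½(4980)x² − (2.66)(9.8)x − (2.66)(9.8)(3.42) = 0
2490x² − 26.07x − 89.15 = 0
x = [26.07 + √(679.5 + 887959)]/(2 × 2490) = 0.1945 m

x = 0.195 m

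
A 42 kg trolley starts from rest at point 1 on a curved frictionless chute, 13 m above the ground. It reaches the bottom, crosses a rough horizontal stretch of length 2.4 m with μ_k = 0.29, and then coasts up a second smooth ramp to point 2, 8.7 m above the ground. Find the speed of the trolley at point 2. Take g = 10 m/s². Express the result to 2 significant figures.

v = 8.5 m/s

Energy at 1: mgh₁ = (42)(10)(13) = 5460.0 J
Friction loss: W_f = μ_k mg d = 292.3 J
At 2: ½mv² + mgh₂ = mgh₁ − W_f
½mv² = 5460.0 − 292.3 − 3654.0 = 1513.7 J
v = √(2 × 1513.7/42) = 8.490 m/s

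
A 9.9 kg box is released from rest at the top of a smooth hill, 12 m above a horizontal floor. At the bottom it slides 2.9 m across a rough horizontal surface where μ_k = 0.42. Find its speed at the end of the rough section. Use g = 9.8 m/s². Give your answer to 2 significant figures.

v = 15 m/s

Applying the work–energy principle:
mgh = ½mv² + μ_k m g d
W_f = μ_k mg d = (0.42)(9.9)(9.8)(2.9) = 118.2 J
½mv² = mgh − W_f = 1164.2 − 118.2 = 1046.1 J
v = √(2 × 1046.1/9.9) = 14.54 m/s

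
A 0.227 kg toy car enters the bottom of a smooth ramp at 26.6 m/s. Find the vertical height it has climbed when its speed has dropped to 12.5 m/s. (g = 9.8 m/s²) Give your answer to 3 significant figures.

h = 28.1 m

Conservation of energy: ½mv₁² = ½mv₂² + mgh
h = (v₁² − v₂²)/(2g) = (26.6² − 12.5²)/(2 × 9.8) = 28.13 m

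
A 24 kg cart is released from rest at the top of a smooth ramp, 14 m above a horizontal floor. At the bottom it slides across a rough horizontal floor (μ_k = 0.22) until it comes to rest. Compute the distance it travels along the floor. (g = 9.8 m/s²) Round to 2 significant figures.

Applying the work–energy principle:
At rest all PE has been dissipated by friction: mgh = μ_k m g d
d = h/μ_k = 14/0.22 = 63.64 m

d = 64 m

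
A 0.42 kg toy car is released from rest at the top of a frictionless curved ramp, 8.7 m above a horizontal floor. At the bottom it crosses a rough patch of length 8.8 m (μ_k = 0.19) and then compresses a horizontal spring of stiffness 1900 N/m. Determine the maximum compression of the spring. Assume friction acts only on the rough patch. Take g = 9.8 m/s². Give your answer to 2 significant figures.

x = 0.17 m

Initial energy: E₁ = mgh = (0.42)(9.8)(8.7) = 35.809 J
Friction removes W_f = μ_k mg d = (0.19)(0.42)(9.8)(8.8) = 6.882 J
Energy reaching the spring: E = 35.809 − 6.882 = 28.927 J
At max compression ½kx² = E ⇒ x = √(2E/k) = √(2 × 28.927/1900) = 0.1745 m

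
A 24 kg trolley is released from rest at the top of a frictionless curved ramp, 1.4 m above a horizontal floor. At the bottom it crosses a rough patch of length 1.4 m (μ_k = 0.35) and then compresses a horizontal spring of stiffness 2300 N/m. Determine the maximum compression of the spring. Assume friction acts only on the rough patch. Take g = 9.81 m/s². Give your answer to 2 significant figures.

Initial energy: E₁ = mgh = (24)(9.81)(1.4) = 329.62 J
Friction removes W_f = μ_k mg d = (0.35)(24)(9.81)(1.4) = 115.4 J
Energy reaching the spring: E = 329.62 − 115.4 = 214.25 J
At max compression ½kx² = E ⇒ x = √(2E/k) = √(2 × 214.25/2300) = 0.4316 m

x = 0.43 m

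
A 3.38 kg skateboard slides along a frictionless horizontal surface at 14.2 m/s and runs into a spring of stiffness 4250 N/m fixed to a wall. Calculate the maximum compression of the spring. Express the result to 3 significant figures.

x = 0.400 m

At max compression the skateboard is momentarily at rest: ½mv² = ½kx²
x = v√(m/k) = 14.2 × √(3.38/4250) = 0.4005 m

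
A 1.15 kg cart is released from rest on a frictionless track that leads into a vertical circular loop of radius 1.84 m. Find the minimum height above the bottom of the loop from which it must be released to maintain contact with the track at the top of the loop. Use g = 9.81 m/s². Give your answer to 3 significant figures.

At the top, for minimum speed gravity alone supplies the centripetal force: mg = mv_top²/r ⇒ v_top² = gr = 18.05 m²/s²
Energy conservation from release height h to the top (height 2r): mgh = ½mv_top² + mg(2r)
h = v_top²/(2g) + 2r = r/2 + 2r = 5r/2 = 4.600 m

h = 4.60 m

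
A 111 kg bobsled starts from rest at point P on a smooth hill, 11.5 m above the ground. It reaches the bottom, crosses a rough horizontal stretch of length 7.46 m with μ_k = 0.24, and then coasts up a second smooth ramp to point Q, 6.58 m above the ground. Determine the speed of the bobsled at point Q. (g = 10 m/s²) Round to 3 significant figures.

v = 7.91 m/s

Energy at P: mgh₁ = (111)(10)(11.5) = 12765 J
Friction loss: W_f = μ_k mg d = 1987 J
At Q: ½mv² + mgh₂ = mgh₁ − W_f
½mv² = 12765 − 1987 − 7303.8 = 3473.9 J
v = √(2 × 3473.9/111) = 7.912 m/s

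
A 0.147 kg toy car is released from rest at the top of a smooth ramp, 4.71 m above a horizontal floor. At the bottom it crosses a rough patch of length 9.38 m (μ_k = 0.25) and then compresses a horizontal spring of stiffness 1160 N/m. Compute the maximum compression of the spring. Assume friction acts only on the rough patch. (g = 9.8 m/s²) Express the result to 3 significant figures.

Initial energy: E₁ = mgh = (0.147)(9.8)(4.71) = 6.7852 J
Friction removes W_f = μ_k mg d = (0.25)(0.147)(9.8)(9.38) = 3.378 J
Energy reaching the spring: E = 6.7852 − 3.378 = 3.4070 J
At max compression ½kx² = E ⇒ x = √(2E/k) = √(2 × 3.4070/1160) = 0.07664 m

x = 0.0766 m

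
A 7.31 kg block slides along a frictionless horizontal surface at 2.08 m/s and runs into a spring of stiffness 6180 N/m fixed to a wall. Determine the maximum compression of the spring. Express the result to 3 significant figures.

x = 0.0715 m

At max compression the block is momentarily at rest: ½mv² = ½kx²
x = v√(m/k) = 2.08 × √(7.31/6180) = 0.07154 m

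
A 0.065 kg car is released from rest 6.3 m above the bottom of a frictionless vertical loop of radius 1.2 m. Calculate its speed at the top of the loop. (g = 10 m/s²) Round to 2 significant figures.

Energy conservation: mgh = ½mv_top² + mg(2r)
v_top² = 2g(h − 2r) = 2(10)(6.3 − 2.400) = 78.00
v_top = 8.832 m/s

v = 8.8 m/s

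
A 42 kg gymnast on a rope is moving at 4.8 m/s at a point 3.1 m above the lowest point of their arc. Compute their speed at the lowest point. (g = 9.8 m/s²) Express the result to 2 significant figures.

Equating total energy at the two states: ½mv₀² + mgh = ½mv²
v² = v₀² + 2gh = (4.8)² + 2(9.8)(3.1) = 83.800
v = √83.800 = 9.154 m/s

v = 9.2 m/s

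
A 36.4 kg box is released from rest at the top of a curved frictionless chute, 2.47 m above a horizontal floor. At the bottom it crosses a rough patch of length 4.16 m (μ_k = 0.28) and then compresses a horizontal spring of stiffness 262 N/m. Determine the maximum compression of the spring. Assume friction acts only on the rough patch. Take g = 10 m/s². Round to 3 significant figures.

Initial energy: E₁ = mgh = (36.4)(10)(2.47) = 899.08 J
Friction removes W_f = μ_k mg d = (0.28)(36.4)(10)(4.16) = 424.0 J
Energy reaching the spring: E = 899.08 − 424.0 = 475.09 J
At max compression ½kx² = E ⇒ x = √(2E/k) = √(2 × 475.09/262) = 1.904 m

x = 1.90 m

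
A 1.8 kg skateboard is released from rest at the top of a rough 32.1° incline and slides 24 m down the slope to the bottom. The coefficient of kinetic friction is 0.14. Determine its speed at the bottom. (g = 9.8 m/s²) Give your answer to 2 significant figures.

v = 14 m/s

Taking the bottom as reference, mgh = ½mv² + μ_k N L with h = L sinθ, N = mg cosθ:
mgh = mgL sinθ = (1.8)(9.8)(24)sin32.1° = 224.97 J
W_f = μ_k mg cosθ · L = (0.14)(1.8)(9.8)cos32.1°·24 = 50.21 J
½mv² = 224.97 − 50.21 = 174.76 J
v = √(2 × 174.76/1.8) = 13.93 m/s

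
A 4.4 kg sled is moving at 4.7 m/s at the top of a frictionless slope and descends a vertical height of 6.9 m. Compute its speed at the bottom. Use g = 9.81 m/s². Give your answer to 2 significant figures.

v = 13 m/s

Equating total energy at the two states: ½mv₀² + mgh = ½mv²
The mass cancels from both sides.
v² = v₀² + 2gh = (4.7)² + 2(9.81)(6.9) = 157.47
v = √157.47 = 12.55 m/s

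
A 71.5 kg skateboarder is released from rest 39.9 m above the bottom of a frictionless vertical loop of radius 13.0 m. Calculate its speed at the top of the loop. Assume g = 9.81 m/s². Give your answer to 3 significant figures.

v = 16.5 m/s

Energy conservation: mgh = ½mv_top² + mg(2r)
v_top² = 2g(h − 2r) = 2(9.81)(39.9 − 26.00) = 272.7
v_top = 16.51 m/s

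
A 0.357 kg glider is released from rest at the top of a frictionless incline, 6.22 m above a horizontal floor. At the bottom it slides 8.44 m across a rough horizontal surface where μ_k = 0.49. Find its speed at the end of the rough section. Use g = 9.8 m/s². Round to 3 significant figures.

Energy at the top = energy at the end + work done against friction:
mgh = ½mv² + μ_k m g d
W_f = μ_k mg d = (0.49)(0.357)(9.8)(8.44) = 14.47 J
½mv² = mgh − W_f = 21.761 − 14.47 = 7.2925 J
v = √(2 × 7.2925/0.357) = 6.392 m/s

v = 6.39 m/s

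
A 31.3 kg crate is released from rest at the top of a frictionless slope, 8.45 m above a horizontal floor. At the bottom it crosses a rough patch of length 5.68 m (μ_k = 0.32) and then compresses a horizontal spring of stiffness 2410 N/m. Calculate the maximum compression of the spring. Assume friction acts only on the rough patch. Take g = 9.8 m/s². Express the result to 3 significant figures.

x = 1.30 m

Initial energy: E₁ = mgh = (31.3)(9.8)(8.45) = 2592.0 J
Friction removes W_f = μ_k mg d = (0.32)(31.3)(9.8)(5.68) = 557.5 J
Energy reaching the spring: E = 2592.0 − 557.5 = 2034.4 J
At max compression ½kx² = E ⇒ x = √(2E/k) = √(2 × 2034.4/2410) = 1.299 m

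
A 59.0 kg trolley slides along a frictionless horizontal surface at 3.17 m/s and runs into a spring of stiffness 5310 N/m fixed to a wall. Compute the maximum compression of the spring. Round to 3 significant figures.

All KE is stored as spring PE at maximum compression: ½mv² = ½kx²
x = v√(m/k) = 3.17 × √(59.0/5310) = 0.3341 m

x = 0.334 m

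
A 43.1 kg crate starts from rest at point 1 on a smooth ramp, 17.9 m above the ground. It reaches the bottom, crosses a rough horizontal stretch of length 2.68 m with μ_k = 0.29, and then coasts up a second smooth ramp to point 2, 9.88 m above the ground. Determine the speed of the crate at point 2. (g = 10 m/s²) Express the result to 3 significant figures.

Energy at 1: mgh₁ = (43.1)(10)(17.9) = 7714.9 J
Friction loss: W_f = μ_k mg d = 335.0 J
At 2: ½mv² + mgh₂ = mgh₁ − W_f
½mv² = 7714.9 − 335.0 − 4258.3 = 3121.6 J
v = √(2 × 3121.6/43.1) = 12.04 m/s

v = 12.0 m/s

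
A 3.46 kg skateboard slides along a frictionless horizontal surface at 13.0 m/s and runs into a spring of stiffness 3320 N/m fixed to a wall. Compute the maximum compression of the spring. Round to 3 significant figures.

x = 0.420 m

Conservation of energy between contact and max compression: ½mv² = ½kx²
x = v√(m/k) = 13.0 × √(3.46/3320) = 0.4197 m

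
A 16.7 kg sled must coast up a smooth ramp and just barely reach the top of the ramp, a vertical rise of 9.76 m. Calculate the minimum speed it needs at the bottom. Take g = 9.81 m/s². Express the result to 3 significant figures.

At the top it is momentarily at rest, so all KE converts to PE: ½mv² = mgh
v = √(2gh) = √(2 × 9.81 × 9.76) = 13.84 m/s

v = 13.8 m/s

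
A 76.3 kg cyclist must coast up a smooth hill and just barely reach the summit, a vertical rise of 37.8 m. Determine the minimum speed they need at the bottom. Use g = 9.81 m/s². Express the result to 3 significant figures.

v = 27.2 m/s

At the top they are momentarily at rest, so all KE converts to PE: ½mv² = mgh
v = √(2gh) = √(2 × 9.81 × 37.8) = 27.23 m/s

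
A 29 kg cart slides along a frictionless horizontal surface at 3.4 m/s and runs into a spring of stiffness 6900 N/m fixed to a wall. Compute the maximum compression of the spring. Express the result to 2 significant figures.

At max compression the cart is momentarily at rest: ½mv² = ½kx²
x = v√(m/k) = 3.4 × √(29/6900) = 0.2204 m

x = 0.22 m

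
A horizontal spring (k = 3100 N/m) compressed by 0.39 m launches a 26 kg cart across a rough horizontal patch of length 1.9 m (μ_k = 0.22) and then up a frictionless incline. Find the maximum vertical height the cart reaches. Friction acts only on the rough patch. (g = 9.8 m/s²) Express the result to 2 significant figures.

Spring energy: E₀ = ½kx² = ½(3100)(0.39)² = 235.75 J
Friction: W_f = μ_k mg d = (0.22)(26)(9.8)(1.9) = 106.5 J
Energy at base of ramp: E = 235.75 − 106.5 = 129.25 J
At max height all remaining energy is PE: mgh = E ⇒ h = E/(mg) = 129.25/(26 × 9.8) = 0.5073 m

h = 0.51 m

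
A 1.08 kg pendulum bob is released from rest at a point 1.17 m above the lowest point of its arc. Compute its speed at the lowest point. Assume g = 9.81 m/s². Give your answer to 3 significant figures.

v = 4.79 m/s

Energy conservation between the two points: mgh = ½mv²
The mass cancels from both sides.
v = √(2gh) = √(2 × 9.81 × 1.17) = √22.955 = 4.791 m/s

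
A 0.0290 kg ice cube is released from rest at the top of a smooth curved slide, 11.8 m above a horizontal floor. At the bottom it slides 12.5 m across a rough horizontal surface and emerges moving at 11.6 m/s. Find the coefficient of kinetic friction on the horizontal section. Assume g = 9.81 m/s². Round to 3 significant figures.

μ_k = 0.395

Energy at the top = energy at the end + work done against friction:
mgh = ½mv² + μ_k m g d
mgh = 3.3570 J; ½mv² = 1.9511 J
W_f = 3.3570 − 1.9511 = 1.406 J
μ_k = W_f/(mg·d) = 1.406/(0.2845 × 12.5) = 0.3953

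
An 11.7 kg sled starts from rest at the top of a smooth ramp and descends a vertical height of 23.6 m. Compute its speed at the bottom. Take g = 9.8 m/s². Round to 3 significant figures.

Equating total energy at the two states: mgh = ½mv²
v = √(2gh) = √(2 × 9.8 × 23.6) = √462.56 = 21.51 m/s

v = 21.5 m/s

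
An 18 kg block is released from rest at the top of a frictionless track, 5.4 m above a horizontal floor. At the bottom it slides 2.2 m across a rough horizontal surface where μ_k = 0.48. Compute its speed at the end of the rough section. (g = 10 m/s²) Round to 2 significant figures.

Energy at the top = energy at the end + work done against friction:
mgh = ½mv² + μ_k m g d
W_f = μ_k mg d = (0.48)(18)(10)(2.2) = 190.1 J
½mv² = mgh − W_f = 972.00 − 190.1 = 781.92 J
v = √(2 × 781.92/18) = 9.321 m/s

v = 9.3 m/s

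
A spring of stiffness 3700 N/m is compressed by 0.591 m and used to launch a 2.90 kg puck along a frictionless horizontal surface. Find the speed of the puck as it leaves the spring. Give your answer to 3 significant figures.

Conservation of energy: ½kx² = ½mv²
v = x√(k/m) = 0.591 × √(3700/2.90) = 21.11 m/s

v = 21.1 m/s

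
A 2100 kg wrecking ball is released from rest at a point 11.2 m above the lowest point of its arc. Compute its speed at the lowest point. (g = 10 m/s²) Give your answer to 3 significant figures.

By conservation of mechanical energy, mgh = ½mv²
The mass cancels from both sides.
v = √(2gh) = √(2 × 10 × 11.2) = √224.00 = 14.97 m/s

v = 15.0 m/s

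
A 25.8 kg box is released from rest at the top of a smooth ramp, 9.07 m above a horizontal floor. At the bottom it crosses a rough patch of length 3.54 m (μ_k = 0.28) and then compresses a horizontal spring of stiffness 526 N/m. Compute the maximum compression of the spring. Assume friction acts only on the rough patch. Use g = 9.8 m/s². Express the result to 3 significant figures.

Initial energy: E₁ = mgh = (25.8)(9.8)(9.07) = 2293.3 J
Friction removes W_f = μ_k mg d = (0.28)(25.8)(9.8)(3.54) = 250.6 J
Energy reaching the spring: E = 2293.3 − 250.6 = 2042.6 J
At max compression ½kx² = E ⇒ x = √(2E/k) = √(2 × 2042.6/526) = 2.787 m

x = 2.79 m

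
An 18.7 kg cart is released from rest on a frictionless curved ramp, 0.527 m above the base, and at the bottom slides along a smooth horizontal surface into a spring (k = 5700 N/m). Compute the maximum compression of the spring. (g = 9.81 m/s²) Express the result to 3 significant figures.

x = 0.184 m

Gravitational PE at the top equals spring PE at max compression: mgh = ½kx²
x = √(2mgh/k) = √(2 × 18.7 × 9.81 × 0.527 / 5700) = 0.1842 m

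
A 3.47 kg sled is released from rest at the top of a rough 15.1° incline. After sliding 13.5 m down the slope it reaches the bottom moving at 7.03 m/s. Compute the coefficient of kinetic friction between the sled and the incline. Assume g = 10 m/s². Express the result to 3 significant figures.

mgh = ½mv² + μ_k (mg cosθ) L, with h = L sinθ
mgL sinθ = 122.03 J; ½mv² = 85.745 J
W_f = 122.03 − 85.745 = 36.29 J
μ_k = W_f/(mg cosθ · L) = 36.29/(33.50 × 13.5) = 0.08023

μ_k = 0.0802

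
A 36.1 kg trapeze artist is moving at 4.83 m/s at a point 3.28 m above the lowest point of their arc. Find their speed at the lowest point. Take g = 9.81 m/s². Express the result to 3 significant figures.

Energy conservation between the two points: ½mv₀² + mgh = ½mv²
The mass cancels from both sides.
v² = v₀² + 2gh = (4.83)² + 2(9.81)(3.28) = 87.683
v = √87.683 = 9.364 m/s

v = 9.36 m/s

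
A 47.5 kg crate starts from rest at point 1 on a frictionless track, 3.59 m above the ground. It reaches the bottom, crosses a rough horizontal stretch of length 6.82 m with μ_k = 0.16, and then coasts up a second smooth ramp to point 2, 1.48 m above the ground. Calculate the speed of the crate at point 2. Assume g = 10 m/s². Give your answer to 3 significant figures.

v = 4.51 m/s

Energy at 1: mgh₁ = (47.5)(10)(3.59) = 1705.2 J
Friction loss: W_f = μ_k mg d = 518.3 J
At 2: ½mv² + mgh₂ = mgh₁ − W_f
½mv² = 1705.2 − 518.3 − 703.00 = 483.93 J
v = √(2 × 483.93/47.5) = 4.514 m/s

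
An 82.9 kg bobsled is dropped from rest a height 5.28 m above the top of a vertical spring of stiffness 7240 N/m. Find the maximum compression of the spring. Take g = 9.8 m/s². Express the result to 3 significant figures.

Let x be the compression. The total drop is H + x, and the bobsled is instantaneously at rest at max compression, so energy conservation gives:
mg(H + x) = ½kx²
½(7240)x² − (82.9)(9.8)x − (82.9)(9.8)(5.28) = 0
3620x² − 812.4x − 4290 = 0
x = [812.4 + √(660026 + 6.2113e+07)]/(2 × 3620) = 1.207 m

x = 1.21 m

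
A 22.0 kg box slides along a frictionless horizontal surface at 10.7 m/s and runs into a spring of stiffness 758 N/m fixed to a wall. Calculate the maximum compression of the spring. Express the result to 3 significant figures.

x = 1.82 m

All KE is stored as spring PE at maximum compression: ½mv² = ½kx²
x = v√(m/k) = 10.7 × √(22.0/758) = 1.823 m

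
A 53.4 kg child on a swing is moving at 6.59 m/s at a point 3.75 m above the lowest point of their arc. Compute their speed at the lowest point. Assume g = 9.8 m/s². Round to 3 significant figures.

Energy conservation between the two points: ½mv₀² + mgh = ½mv²
v² = v₀² + 2gh = (6.59)² + 2(9.8)(3.75) = 116.93
v = √116.93 = 10.81 m/s

v = 10.8 m/s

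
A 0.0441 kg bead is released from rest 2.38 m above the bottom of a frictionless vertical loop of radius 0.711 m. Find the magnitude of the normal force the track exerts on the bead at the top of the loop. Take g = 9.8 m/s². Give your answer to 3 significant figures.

N = 0.732 N

Energy from release to top (height 2r): mgh = ½mv_top² + mg(2r)
v_top² = 2g(h − 2r) = 2(9.8)(2.38 − 1.422) = 18.777 m²/s²
At the top, both N and weight point toward the centre: N + mg = mv_top²/r
N = m(v_top²/r − g) = 0.0441(18.777/0.711 − 9.8) = 0.7325 N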